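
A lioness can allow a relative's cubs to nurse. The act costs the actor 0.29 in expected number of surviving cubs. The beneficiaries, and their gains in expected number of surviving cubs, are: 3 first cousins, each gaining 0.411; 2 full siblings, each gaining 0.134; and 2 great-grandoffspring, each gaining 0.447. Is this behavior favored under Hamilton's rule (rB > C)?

Hamilton's rule: the trait is favored when the sum of r·B over every recipient exceeds the actor's cost C.
r to a first cousin = 0.125 (first cousins share one grandparent pair — two paths of length 4: r = 2·(1/2)^4 = 1/8).
r to a full sibling = 1/2 (full sibs share both parents — two paths of length 2: r = 2·(1/2)^2 = 1/2).
r to a great-grandoffspring = 1/8 (three parent–offspring links: r = (1/2)^3 = 1/8).
Summing one r·B term per recipient: 3·0.125·0.411 + 2·0.5·0.134 + 2·0.125·0.447 = 0.399875.
0.399875 > 0.29: the indirect benefit exceeds the cost.

Yes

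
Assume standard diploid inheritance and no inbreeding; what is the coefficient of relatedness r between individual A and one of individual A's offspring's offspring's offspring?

0.125

Each parent–offspring link contributes a factor of 1/2, and independent paths through distinct common ancestors add.
Three parent–offspring links: r = (1/2)^3 = 1/8.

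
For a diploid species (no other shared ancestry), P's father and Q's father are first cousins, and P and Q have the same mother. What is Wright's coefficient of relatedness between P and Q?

0.28125

Wright's path rule: contributions from independent ancestry routes add.
P and Q are related in two ways: second cousins through their fathers (r = 1/32) and half-sibs through their shared mother (r = 1/4).
r = 1/32 + 1/4 = 9/32 = 0.28125.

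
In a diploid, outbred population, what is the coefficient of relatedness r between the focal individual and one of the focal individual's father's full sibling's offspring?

0.125

Each parent–offspring link contributes a factor of 1/2, and independent paths through distinct common ancestors add.
First cousins share one grandparent pair — two paths of length 4: r = 2·(1/2)^4 = 1/8.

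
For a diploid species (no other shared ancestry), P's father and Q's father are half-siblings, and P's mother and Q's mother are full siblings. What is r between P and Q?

0.1875

Relatedness sums over independent paths through distinct common ancestors.
P and Q are related in two ways: half first cousins through their fathers (r = 1/16) and first cousins through their mothers (r = 1/8).
r = 1/16 + 1/8 = 0.1875.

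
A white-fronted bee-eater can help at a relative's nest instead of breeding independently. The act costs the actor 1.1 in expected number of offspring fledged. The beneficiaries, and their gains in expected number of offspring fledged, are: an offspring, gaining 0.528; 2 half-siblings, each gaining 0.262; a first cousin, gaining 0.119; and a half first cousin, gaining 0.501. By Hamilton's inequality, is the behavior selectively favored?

Hamilton's rule: the trait is favored when the sum of r·B over every recipient exceeds the actor's cost C.
r to an offspring = 1/2 (one parent–offspring link: r = (1/2)^1 = 1/2).
r to a half-sibling = 1/4 (half-sibs share one parent — one path of length 2: r = (1/2)^2 = 1/4).
r to a first cousin = 1/8 (first cousins share one grandparent pair — two paths of length 4: r = 2·(1/2)^4 = 1/8).
r to a half first cousin = 0.0625 (half first cousins share one grandparent — one path of length 4: r = (1/2)^4 = 1/16).
Summing one r·B term per recipient: 1·0.5·0.528 + 2·0.25·0.262 + 1·0.125·0.119 + 1·0.0625·0.501 = 0.4411875.
0.4411875 < 1.1: the indirect benefit is less than the cost.

No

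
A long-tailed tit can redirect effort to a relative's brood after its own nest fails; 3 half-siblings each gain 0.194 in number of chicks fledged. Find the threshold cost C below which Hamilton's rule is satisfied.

r to a half-sibling = 1/4 (half-sibs share one parent — one path of length 2: r = (1/2)^2 = 1/4).
Hamilton's rule: n·r·B > C, so the trait is favored while C < n·r·B = 3·0.25·0.194 = 0.1455.

0.1455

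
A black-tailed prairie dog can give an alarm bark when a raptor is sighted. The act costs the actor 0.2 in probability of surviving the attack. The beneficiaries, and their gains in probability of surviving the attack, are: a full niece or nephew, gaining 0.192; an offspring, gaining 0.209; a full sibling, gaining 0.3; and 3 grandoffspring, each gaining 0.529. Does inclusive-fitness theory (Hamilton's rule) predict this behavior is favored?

Hamilton's rule: the trait is favored when the sum of r·B over every recipient exceeds the actor's cost C.
r to a full niece or nephew = 1/4 (full aunt/uncle↔niece/nephew: two paths of length 3 through the shared grandparent pair: r = 2·(1/2)^3 = 1/4).
r to an offspring = 0.5 (one parent–offspring link: r = (1/2)^1 = 1/2).
r to a full sibling = 0.5 (full sibs share both parents — two paths of length 2: r = 2·(1/2)^2 = 1/2).
r to a grandoffspring = 1/4 (two parent–offspring links: r = (1/2)^2 = 1/4).
Summing one r·B term per recipient: 1·0.25·0.192 + 1·0.5·0.209 + 1·0.5·0.3 + 3·0.25·0.529 = 0.69925.
0.69925 > 0.2: the indirect benefit exceeds the cost.

Yes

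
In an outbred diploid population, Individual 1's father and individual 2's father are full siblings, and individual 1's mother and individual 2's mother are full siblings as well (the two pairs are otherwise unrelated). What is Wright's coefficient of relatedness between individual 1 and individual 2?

Independent pedigree routes through distinct common ancestors add.
Individual 1 and individual 2 are related in two ways: first cousins through their fathers (r = 1/8) and first cousins through their mothers (r = 1/8) — i.e. double first cousins.
r = 1/8 + 1/8 = 1/4 = 0.25.

0.25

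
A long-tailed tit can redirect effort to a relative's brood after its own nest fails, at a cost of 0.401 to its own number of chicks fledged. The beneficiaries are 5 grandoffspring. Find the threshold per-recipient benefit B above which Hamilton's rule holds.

r to a grandoffspring = 1/4 (two parent–offspring links: r = (1/2)^2 = 1/4).
Hamilton's rule with n recipients of equal r: n·r·B > C, so B > C/(n·r) = 0.401/(5·0.25) = 0.3208.

0.3208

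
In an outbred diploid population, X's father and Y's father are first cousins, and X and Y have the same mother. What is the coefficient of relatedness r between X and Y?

Independent pedigree routes through distinct common ancestors add.
X and Y are related in two ways: second cousins through their fathers (r = 1/32) and half-sibs through their shared mother (r = 1/4).
r = 1/32 + 1/4 = 9/32 = 0.28125.

0.28125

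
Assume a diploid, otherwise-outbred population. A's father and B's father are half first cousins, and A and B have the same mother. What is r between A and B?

With two independent routes of shared ancestry, r is the sum of the two contributions.
A and B are related in two ways: half second cousins through their fathers (r = 1/64) and half-sibs through their shared mother (r = 1/4).
r = 1/64 + 1/4 = 0.265625.

0.265625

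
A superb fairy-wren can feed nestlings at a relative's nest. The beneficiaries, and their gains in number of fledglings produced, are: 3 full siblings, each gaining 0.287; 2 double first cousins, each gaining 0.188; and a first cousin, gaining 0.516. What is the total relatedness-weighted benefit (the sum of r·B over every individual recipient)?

r to a full sibling = 1/2 (full sibs share both parents — two paths of length 2: r = 2·(1/2)^2 = 1/2).
r to a double first cousin = 1/4 (double first cousins share both grandparent pairs — four paths of length 4: r = 4·(1/2)^4 = 1/4).
r to a first cousin = 1/8 (first cousins share one grandparent pair — two paths of length 4: r = 2·(1/2)^4 = 1/8).
Summing one r·B term per recipient: 3·0.5·0.287 + 2·0.25·0.188 + 1·0.125·0.516 = 0.589.

0.589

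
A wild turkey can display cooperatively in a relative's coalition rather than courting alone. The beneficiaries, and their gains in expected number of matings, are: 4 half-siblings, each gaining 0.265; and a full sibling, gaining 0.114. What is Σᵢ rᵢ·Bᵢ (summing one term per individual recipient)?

0.322

r to a half-sibling = 1/4 (half-sibs share one parent — one path of length 2: r = (1/2)^2 = 1/4).
r to a full sibling = 0.5 (full sibs share both parents — two paths of length 2: r = 2·(1/2)^2 = 1/2).
Summing one r·B term per recipient: 4·0.25·0.265 + 1·0.5·0.114 = 0.322.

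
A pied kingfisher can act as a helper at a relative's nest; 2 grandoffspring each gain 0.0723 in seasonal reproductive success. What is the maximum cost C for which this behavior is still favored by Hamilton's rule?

r to a grandoffspring = 1/4 (two parent–offspring links: r = (1/2)^2 = 1/4).
Hamilton's rule: n·r·B > C, so the trait is favored while C < n·r·B = 2·0.25·0.0723 = 0.03615.

0.03615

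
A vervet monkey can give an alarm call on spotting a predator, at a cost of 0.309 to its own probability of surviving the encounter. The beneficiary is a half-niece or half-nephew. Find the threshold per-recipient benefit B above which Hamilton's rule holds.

2.472

r to a half-niece or half-nephew = 0.125 (half-aunt/uncle↔niece/nephew: one path of length 3: r = (1/2)^3 = 1/8).
Hamilton's rule with n recipients of equal r: n·r·B > C, so B > C/(n·r) = 0.309/(1·0.125) = 2.472.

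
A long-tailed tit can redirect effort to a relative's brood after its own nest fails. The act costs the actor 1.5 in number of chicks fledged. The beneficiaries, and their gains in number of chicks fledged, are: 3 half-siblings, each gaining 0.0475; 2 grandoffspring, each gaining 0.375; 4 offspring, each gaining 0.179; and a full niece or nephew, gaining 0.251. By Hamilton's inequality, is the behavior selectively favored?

No

Hamilton's rule: the trait is favored when the sum of r·B over every recipient exceeds the actor's cost C.
r to a half-sibling = 1/4 (half-sibs share one parent — one path of length 2: r = (1/2)^2 = 1/4).
r to a grandoffspring = 1/4 (two parent–offspring links: r = (1/2)^2 = 1/4).
r to an offspring = 1/2 (one parent–offspring link: r = (1/2)^1 = 1/2).
r to a full niece or nephew = 0.25 (full aunt/uncle↔niece/nephew: two paths of length 3 through the shared grandparent pair: r = 2·(1/2)^3 = 1/4).
Summing one r·B term per recipient: 3·0.25·0.0475 + 2·0.25·0.375 + 4·0.5·0.179 + 1·0.25·0.251 = 0.643875.
0.643875 < 1.5: the indirect benefit is less than the cost.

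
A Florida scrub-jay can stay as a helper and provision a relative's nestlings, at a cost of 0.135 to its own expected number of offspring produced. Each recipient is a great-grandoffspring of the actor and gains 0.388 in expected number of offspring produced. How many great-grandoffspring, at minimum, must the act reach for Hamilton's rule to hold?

r to a great-grandoffspring = 0.125 (three parent–offspring links: r = (1/2)^3 = 1/8).
Hamilton's rule: n·r·B > C  ⇒  n > C/(r·B) = 0.135/(0.125·0.388) = 2.784.
The smallest integer exceeding 2.784 is 3.

3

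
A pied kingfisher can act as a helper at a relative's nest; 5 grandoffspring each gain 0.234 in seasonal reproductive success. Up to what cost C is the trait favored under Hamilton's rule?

0.2925

r to a grandoffspring = 0.25 (two parent–offspring links: r = (1/2)^2 = 1/4).
Hamilton's rule: n·r·B > C, so the trait is favored while C < n·r·B = 5·0.25·0.234 = 0.2925.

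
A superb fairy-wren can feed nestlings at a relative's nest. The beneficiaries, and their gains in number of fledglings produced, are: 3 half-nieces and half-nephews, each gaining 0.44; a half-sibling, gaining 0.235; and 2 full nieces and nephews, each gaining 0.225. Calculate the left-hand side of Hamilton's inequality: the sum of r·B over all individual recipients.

0.33625

r to a half-niece or half-nephew = 0.125 (half-aunt/uncle↔niece/nephew: one path of length 3: r = (1/2)^3 = 1/8).
r to a half-sibling = 0.25 (half-sibs share one parent — one path of length 2: r = (1/2)^2 = 1/4).
r to a full niece or nephew = 1/4 (full aunt/uncle↔niece/nephew: two paths of length 3 through the shared grandparent pair: r = 2·(1/2)^3 = 1/4).
Summing one r·B term per recipient: 3·0.125·0.44 + 1·0.25·0.235 + 2·0.25·0.225 = 0.33625.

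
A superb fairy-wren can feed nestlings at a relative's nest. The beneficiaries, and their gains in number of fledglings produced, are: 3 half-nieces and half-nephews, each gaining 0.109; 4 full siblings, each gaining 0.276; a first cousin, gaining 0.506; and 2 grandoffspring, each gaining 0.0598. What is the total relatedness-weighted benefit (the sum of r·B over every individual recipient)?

r to a half-niece or half-nephew = 0.125 (half-aunt/uncle↔niece/nephew: one path of length 3: r = (1/2)^3 = 1/8).
r to a full sibling = 0.5 (full sibs share both parents — two paths of length 2: r = 2·(1/2)^2 = 1/2).
r to a first cousin = 0.125 (first cousins share one grandparent pair — two paths of length 4: r = 2·(1/2)^4 = 1/8).
r to a grandoffspring = 1/4 (two parent–offspring links: r = (1/2)^2 = 1/4).
Summing one r·B term per recipient: 3·0.125·0.109 + 4·0.5·0.276 + 1·0.125·0.506 + 2·0.25·0.0598 = 0.686025.

0.686025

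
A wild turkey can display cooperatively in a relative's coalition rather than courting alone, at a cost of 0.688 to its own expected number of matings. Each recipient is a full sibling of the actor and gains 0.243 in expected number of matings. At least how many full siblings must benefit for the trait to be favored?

r to a full sibling = 1/2 (full sibs share both parents — two paths of length 2: r = 2·(1/2)^2 = 1/2).
Hamilton's rule: n·r·B > C  ⇒  n > C/(r·B) = 0.688/(0.5·0.243) = 5.663.
The smallest integer exceeding 5.663 is 6.

6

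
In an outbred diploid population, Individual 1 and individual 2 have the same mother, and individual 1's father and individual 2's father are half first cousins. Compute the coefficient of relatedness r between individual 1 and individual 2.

0.265625

Independent pedigree routes through distinct common ancestors add.
Individual 1 and individual 2 are related in two ways: half-sibs through their shared mother (r = 1/4) and half second cousins through their fathers (r = 1/64).
r = 1/4 + 1/64 = 17/64 = 0.265625.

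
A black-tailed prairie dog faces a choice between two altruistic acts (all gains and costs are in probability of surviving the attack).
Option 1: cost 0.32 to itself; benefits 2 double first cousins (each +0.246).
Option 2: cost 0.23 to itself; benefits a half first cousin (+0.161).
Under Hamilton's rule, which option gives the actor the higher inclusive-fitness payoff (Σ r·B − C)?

Option 1

Option 1: r to a double first cousin = 0.25.
Option 1: Σ r·B − C = (2·0.25·0.246) − 0.32 = -0.197.
Option 2: r to a half first cousin = 0.0625.
Option 2: Σ r·B − C = (1·0.0625·0.161) − 0.23 = -0.2199375.
Option 1 has the higher net inclusive-fitness payoff.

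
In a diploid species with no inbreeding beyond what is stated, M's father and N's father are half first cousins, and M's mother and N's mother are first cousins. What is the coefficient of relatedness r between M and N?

Wright's path rule: contributions from independent ancestry routes add.
M and N are related in two ways: half second cousins through their fathers (r = 1/64) and second cousins through their mothers (r = 1/32).
r = 1/64 + 1/32 = 3/64 = 0.046875.

0.046875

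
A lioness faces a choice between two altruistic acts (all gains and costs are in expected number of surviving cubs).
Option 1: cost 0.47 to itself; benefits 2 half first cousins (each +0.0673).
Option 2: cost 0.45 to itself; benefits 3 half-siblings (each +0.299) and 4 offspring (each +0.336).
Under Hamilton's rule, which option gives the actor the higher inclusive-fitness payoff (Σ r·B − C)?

Option 2

Option 1: r to a half first cousin = 0.0625.
Option 1: Σ r·B − C = (2·0.0625·0.0673) − 0.47 = -0.4615875.
Option 2: r to a half-sibling = 0.25.
Option 2: r to an offspring = 0.5.
Option 2: Σ r·B − C = (3·0.25·0.299 + 4·0.5·0.336) − 0.45 = 0.44625.
Option 2 has the higher net inclusive-fitness payoff.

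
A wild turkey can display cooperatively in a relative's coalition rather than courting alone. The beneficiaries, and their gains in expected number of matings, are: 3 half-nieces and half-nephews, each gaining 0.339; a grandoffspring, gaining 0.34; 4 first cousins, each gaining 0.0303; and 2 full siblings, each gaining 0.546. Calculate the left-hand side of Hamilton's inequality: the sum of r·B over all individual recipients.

0.773275

r to a half-niece or half-nephew = 1/8 (half-aunt/uncle↔niece/nephew: one path of length 3: r = (1/2)^3 = 1/8).
r to a grandoffspring = 0.25 (two parent–offspring links: r = (1/2)^2 = 1/4).
r to a first cousin = 0.125 (first cousins share one grandparent pair — two paths of length 4: r = 2·(1/2)^4 = 1/8).
r to a full sibling = 1/2 (full sibs share both parents — two paths of length 2: r = 2·(1/2)^2 = 1/2).
Summing one r·B term per recipient: 3·0.125·0.339 + 1·0.25·0.34 + 4·0.125·0.0303 + 2·0.5·0.546 = 0.773275.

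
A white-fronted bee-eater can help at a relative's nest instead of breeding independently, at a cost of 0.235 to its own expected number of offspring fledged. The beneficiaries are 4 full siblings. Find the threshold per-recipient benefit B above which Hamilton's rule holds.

0.1175

r to a full sibling = 1/2 (full sibs share both parents — two paths of length 2: r = 2·(1/2)^2 = 1/2).
Hamilton's rule with n recipients of equal r: n·r·B > C, so B > C/(n·r) = 0.235/(4·0.5) = 0.1175.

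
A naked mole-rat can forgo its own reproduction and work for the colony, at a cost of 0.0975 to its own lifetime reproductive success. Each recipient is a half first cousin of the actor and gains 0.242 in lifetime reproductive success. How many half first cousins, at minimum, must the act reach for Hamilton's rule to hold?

7

r to a half first cousin = 0.0625 (half first cousins share one grandparent — one path of length 4: r = (1/2)^4 = 1/16).
Hamilton's rule: n·r·B > C  ⇒  n > C/(r·B) = 0.0975/(0.0625·0.242) = 6.446.
The smallest integer exceeding 6.446 is 7.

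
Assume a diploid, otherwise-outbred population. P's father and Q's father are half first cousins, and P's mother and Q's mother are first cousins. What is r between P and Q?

With two independent routes of shared ancestry, r is the sum of the two contributions.
P and Q are related in two ways: half second cousins through their fathers (r = 1/64) and second cousins through their mothers (r = 1/32).
r = 1/64 + 1/32 = 3/64 = 0.046875.

0.046875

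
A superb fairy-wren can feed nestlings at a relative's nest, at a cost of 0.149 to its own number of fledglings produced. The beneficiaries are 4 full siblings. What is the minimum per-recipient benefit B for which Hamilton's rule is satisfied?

r to a full sibling = 0.5 (full sibs share both parents — two paths of length 2: r = 2·(1/2)^2 = 1/2).
Hamilton's rule with n recipients of equal r: n·r·B > C, so B > C/(n·r) = 0.149/(4·0.5) = 0.0745.

0.0745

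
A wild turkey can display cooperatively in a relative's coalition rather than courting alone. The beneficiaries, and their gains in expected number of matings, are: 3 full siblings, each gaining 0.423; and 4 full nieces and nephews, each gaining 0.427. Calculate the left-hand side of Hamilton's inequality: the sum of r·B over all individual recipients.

r to a full sibling = 1/2 (full sibs share both parents — two paths of length 2: r = 2·(1/2)^2 = 1/2).
r to a full niece or nephew = 0.25 (full aunt/uncle↔niece/nephew: two paths of length 3 through the shared grandparent pair: r = 2·(1/2)^3 = 1/4).
Summing one r·B term per recipient: 3·0.5·0.423 + 4·0.25·0.427 = 1.0615.

1.0615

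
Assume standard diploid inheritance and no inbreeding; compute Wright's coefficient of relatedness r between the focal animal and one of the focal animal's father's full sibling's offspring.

0.125

Each parent–offspring link contributes a factor of 1/2, and independent paths through distinct common ancestors add.
First cousins share one grandparent pair — two paths of length 4: r = 2·(1/2)^4 = 1/8.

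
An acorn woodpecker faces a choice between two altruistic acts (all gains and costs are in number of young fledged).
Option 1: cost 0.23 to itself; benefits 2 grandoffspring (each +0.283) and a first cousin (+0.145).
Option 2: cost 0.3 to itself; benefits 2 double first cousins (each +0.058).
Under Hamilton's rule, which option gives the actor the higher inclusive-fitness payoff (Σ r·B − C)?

Option 1: r to a grandoffspring = 0.25.
Option 1: r to a first cousin = 0.125.
Option 1: Σ r·B − C = (2·0.25·0.283 + 1·0.125·0.145) − 0.23 = -0.070375.
Option 2: r to a double first cousin = 0.25.
Option 2: Σ r·B − C = (2·0.25·0.058) − 0.3 = -0.271.
Option 1 has the higher net inclusive-fitness payoff.

Option 1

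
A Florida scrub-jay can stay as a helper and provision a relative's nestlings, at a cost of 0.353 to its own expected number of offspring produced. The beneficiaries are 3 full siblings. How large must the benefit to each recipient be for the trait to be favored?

r to a full sibling = 0.5 (full sibs share both parents — two paths of length 2: r = 2·(1/2)^2 = 1/2).
Hamilton's rule with n recipients of equal r: n·r·B > C, so B > C/(n·r) = 0.353/(3·0.5) = 0.2353.

0.2353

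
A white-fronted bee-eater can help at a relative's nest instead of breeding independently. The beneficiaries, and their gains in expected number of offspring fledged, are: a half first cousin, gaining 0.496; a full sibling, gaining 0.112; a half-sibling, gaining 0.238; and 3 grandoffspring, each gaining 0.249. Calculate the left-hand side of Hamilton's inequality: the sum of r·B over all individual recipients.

0.33325

r to a half first cousin = 1/16 (half first cousins share one grandparent — one path of length 4: r = (1/2)^4 = 1/16).
r to a full sibling = 0.5 (full sibs share both parents — two paths of length 2: r = 2·(1/2)^2 = 1/2).
r to a half-sibling = 1/4 (half-sibs share one parent — one path of length 2: r = (1/2)^2 = 1/4).
r to a grandoffspring = 0.25 (two parent–offspring links: r = (1/2)^2 = 1/4).
Summing one r·B term per recipient: 1·0.0625·0.496 + 1·0.5·0.112 + 1·0.25·0.238 + 3·0.25·0.249 = 0.33325.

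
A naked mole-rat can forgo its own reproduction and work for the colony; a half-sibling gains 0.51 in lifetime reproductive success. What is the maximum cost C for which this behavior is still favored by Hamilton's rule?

r to a half-sibling = 1/4 (half-sibs share one parent — one path of length 2: r = (1/2)^2 = 1/4).
Hamilton's rule: n·r·B > C, so the trait is favored while C < n·r·B = 1·0.25·0.51 = 0.1275.

0.1275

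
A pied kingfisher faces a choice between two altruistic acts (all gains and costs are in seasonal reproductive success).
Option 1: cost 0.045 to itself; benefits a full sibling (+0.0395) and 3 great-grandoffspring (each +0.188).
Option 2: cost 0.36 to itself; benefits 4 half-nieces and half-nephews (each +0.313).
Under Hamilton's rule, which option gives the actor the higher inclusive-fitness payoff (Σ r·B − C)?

Option 1: r to a full sibling = 0.5.
Option 1: r to a great-grandoffspring = 0.125.
Option 1: Σ r·B − C = (1·0.5·0.0395 + 3·0.125·0.188) − 0.045 = 0.04525.
Option 2: r to a half-niece or half-nephew = 0.125.
Option 2: Σ r·B − C = (4·0.125·0.313) − 0.36 = -0.2035.
Option 1 has the higher net inclusive-fitness payoff.

Option 1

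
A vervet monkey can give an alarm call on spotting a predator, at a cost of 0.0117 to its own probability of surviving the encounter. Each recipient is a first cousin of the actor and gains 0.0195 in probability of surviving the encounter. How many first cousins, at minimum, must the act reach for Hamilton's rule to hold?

r to a first cousin = 1/8 (first cousins share one grandparent pair — two paths of length 4: r = 2·(1/2)^4 = 1/8).
Hamilton's rule: n·r·B > C  ⇒  n > C/(r·B) = 0.0117/(0.125·0.0195) = 4.8.
The smallest integer exceeding 4.8 is 5.

5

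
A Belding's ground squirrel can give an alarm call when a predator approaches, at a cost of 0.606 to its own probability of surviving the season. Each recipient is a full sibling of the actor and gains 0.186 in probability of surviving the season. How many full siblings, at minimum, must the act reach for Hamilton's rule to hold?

r to a full sibling = 1/2 (full sibs share both parents — two paths of length 2: r = 2·(1/2)^2 = 1/2).
Hamilton's rule: n·r·B > C  ⇒  n > C/(r·B) = 0.606/(0.5·0.186) = 6.516.
The smallest integer exceeding 6.516 is 7.

7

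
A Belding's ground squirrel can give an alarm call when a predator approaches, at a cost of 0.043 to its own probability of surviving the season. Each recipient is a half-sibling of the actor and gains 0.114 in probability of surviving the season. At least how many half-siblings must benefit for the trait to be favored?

r to a half-sibling = 0.25 (half-sibs share one parent — one path of length 2: r = (1/2)^2 = 1/4).
Hamilton's rule: n·r·B > C  ⇒  n > C/(r·B) = 0.043/(0.25·0.114) = 1.509.
The smallest integer exceeding 1.509 is 2.

2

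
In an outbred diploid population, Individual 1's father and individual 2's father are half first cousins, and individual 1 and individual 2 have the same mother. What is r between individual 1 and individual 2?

0.265625

Relatedness sums over independent paths through distinct common ancestors.
Individual 1 and individual 2 are related in two ways: half second cousins through their fathers (r = 1/64) and half-sibs through their shared mother (r = 1/4).
r = 1/64 + 1/4 = 0.265625.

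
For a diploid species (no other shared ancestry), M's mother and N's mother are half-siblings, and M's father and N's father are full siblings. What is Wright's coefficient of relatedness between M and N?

0.1875

With two independent routes of shared ancestry, r is the sum of the two contributions.
M and N are related in two ways: half first cousins through their mothers (r = 1/16) and first cousins through their fathers (r = 1/8).
r = 1/16 + 1/8 = 3/16 = 0.1875.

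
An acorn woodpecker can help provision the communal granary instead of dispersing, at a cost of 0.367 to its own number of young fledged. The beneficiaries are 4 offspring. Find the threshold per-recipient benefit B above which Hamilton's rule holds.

r to an offspring = 0.5 (one parent–offspring link: r = (1/2)^1 = 1/2).
Hamilton's rule with n recipients of equal r: n·r·B > C, so B > C/(n·r) = 0.367/(4·0.5) = 0.1835.

0.1835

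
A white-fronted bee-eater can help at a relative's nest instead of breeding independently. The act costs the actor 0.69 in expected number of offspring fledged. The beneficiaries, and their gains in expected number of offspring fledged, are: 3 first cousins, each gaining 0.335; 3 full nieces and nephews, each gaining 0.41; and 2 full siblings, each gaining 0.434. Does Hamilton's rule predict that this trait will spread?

Hamilton's rule: the trait is favored when the sum of r·B over every recipient exceeds the actor's cost C.
r to a first cousin = 1/8 (first cousins share one grandparent pair — two paths of length 4: r = 2·(1/2)^4 = 1/8).
r to a full niece or nephew = 0.25 (full aunt/uncle↔niece/nephew: two paths of length 3 through the shared grandparent pair: r = 2·(1/2)^3 = 1/4).
r to a full sibling = 1/2 (full sibs share both parents — two paths of length 2: r = 2·(1/2)^2 = 1/2).
Summing one r·B term per recipient: 3·0.125·0.335 + 3·0.25·0.41 + 2·0.5·0.434 = 0.867125.
0.867125 > 0.69: the indirect benefit exceeds the cost.

Yes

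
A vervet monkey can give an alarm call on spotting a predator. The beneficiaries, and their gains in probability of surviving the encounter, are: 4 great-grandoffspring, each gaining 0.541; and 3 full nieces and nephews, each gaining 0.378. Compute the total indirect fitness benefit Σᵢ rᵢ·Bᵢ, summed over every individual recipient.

r to a great-grandoffspring = 1/8 (three parent–offspring links: r = (1/2)^3 = 1/8).
r to a full niece or nephew = 1/4 (full aunt/uncle↔niece/nephew: two paths of length 3 through the shared grandparent pair: r = 2·(1/2)^3 = 1/4).
Summing one r·B term per recipient: 4·0.125·0.541 + 3·0.25·0.378 = 0.554.

0.554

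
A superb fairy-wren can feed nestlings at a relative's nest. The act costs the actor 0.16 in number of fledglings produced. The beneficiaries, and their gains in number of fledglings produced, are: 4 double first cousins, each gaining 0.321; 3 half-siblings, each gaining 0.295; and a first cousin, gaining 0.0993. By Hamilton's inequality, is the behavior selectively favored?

Hamilton's rule: the trait is favored when the sum of r·B over every recipient exceeds the actor's cost C.
r to a double first cousin = 1/4 (double first cousins share both grandparent pairs — four paths of length 4: r = 4·(1/2)^4 = 1/4).
r to a half-sibling = 0.25 (half-sibs share one parent — one path of length 2: r = (1/2)^2 = 1/4).
r to a first cousin = 1/8 (first cousins share one grandparent pair — two paths of length 4: r = 2·(1/2)^4 = 1/8).
Summing one r·B term per recipient: 4·0.25·0.321 + 3·0.25·0.295 + 1·0.125·0.0993 = 0.5546625.
0.5546625 > 0.16: the indirect benefit exceeds the cost.

Yes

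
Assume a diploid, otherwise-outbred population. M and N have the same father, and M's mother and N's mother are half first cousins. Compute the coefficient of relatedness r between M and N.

Relatedness sums over independent paths through distinct common ancestors.
M and N are related in two ways: half-sibs through their shared father (r = 1/4) and half second cousins through their mothers (r = 1/64).
r = 1/4 + 1/64 = 17/64 = 0.265625.

0.265625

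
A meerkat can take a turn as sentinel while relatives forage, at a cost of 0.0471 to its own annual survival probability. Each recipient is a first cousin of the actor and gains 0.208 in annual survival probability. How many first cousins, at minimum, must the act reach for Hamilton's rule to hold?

2

r to a first cousin = 1/8 (first cousins share one grandparent pair — two paths of length 4: r = 2·(1/2)^4 = 1/8).
Hamilton's rule: n·r·B > C  ⇒  n > C/(r·B) = 0.0471/(0.125·0.208) = 1.812.
The smallest integer exceeding 1.812 is 2.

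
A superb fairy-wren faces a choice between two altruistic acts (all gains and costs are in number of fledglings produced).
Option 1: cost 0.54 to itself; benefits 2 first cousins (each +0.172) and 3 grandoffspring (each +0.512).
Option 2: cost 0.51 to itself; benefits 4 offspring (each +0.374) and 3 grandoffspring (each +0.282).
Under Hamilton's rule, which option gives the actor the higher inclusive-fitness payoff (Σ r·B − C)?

Option 2

Option 1: r to a first cousin = 0.125.
Option 1: r to a grandoffspring = 0.25.
Option 1: Σ r·B − C = (2·0.125·0.172 + 3·0.25·0.512) − 0.54 = -0.113.
Option 2: r to an offspring = 0.5.
Option 2: r to a grandoffspring = 0.25.
Option 2: Σ r·B − C = (4·0.5·0.374 + 3·0.25·0.282) − 0.51 = 0.4495.
Option 2 has the higher net inclusive-fitness payoff.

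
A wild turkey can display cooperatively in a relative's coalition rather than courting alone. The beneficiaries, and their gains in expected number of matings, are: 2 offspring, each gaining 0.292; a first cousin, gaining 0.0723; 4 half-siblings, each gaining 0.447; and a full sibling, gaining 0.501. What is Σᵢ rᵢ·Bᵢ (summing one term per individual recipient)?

r to an offspring = 1/2 (one parent–offspring link: r = (1/2)^1 = 1/2).
r to a first cousin = 1/8 (first cousins share one grandparent pair — two paths of length 4: r = 2·(1/2)^4 = 1/8).
r to a half-sibling = 1/4 (half-sibs share one parent — one path of length 2: r = (1/2)^2 = 1/4).
r to a full sibling = 1/2 (full sibs share both parents — two paths of length 2: r = 2·(1/2)^2 = 1/2).
Summing one r·B term per recipient: 2·0.5·0.292 + 1·0.125·0.0723 + 4·0.25·0.447 + 1·0.5·0.501 = 0.9985375.

0.9985375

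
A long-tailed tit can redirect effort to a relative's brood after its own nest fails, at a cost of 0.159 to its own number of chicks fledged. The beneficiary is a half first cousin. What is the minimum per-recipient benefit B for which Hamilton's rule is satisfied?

2.544

r to a half first cousin = 1/16 (half first cousins share one grandparent — one path of length 4: r = (1/2)^4 = 1/16).
Hamilton's rule with n recipients of equal r: n·r·B > C, so B > C/(n·r) = 0.159/(1·0.0625) = 2.544.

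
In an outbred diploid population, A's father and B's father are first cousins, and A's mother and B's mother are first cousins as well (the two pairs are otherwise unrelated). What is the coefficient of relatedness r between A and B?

Relatedness sums over independent paths through distinct common ancestors.
A and B are related in two ways: second cousins through their fathers (r = 1/32) and second cousins through their mothers (r = 1/32).
r = 1/32 + 1/32 = 1/16 = 0.0625.

0.0625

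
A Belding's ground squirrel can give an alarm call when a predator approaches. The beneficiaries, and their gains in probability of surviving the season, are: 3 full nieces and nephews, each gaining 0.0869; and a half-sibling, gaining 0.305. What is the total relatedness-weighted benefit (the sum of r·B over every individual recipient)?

r to a full niece or nephew = 1/4 (full aunt/uncle↔niece/nephew: two paths of length 3 through the shared grandparent pair: r = 2·(1/2)^3 = 1/4).
r to a half-sibling = 1/4 (half-sibs share one parent — one path of length 2: r = (1/2)^2 = 1/4).
Summing one r·B term per recipient: 3·0.25·0.0869 + 1·0.25·0.305 = 0.141425.

0.141425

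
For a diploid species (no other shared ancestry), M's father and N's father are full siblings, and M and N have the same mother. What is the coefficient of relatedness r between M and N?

0.375

Relatedness sums over independent paths through distinct common ancestors.
M and N are related in two ways: first cousins through their fathers (r = 1/8) and half-sibs through their shared mother (r = 1/4).
r = 1/8 + 1/4 = 0.375.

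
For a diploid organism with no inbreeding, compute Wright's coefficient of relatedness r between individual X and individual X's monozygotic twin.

Each parent–offspring link contributes a factor of 1/2, and independent paths through distinct common ancestors add.
Monozygotic twins share every allele identical by descent: r = 1.

1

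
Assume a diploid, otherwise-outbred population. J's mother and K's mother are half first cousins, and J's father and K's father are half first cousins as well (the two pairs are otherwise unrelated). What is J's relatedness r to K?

Wright's path rule: contributions from independent ancestry routes add.
J and K are related in two ways: half second cousins through their mothers (r = 1/64) and half second cousins through their fathers (r = 1/64).
r = 1/64 + 1/64 = 1/32 = 0.03125.

0.03125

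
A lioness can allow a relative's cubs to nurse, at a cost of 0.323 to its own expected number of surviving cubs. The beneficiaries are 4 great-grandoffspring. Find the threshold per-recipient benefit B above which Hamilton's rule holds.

r to a great-grandoffspring = 1/8 (three parent–offspring links: r = (1/2)^3 = 1/8).
Hamilton's rule with n recipients of equal r: n·r·B > C, so B > C/(n·r) = 0.323/(4·0.125) = 0.646.

0.646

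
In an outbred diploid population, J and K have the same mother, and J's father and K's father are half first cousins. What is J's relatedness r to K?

0.265625

Wright's path rule: contributions from independent ancestry routes add.
J and K are related in two ways: half-sibs through their shared mother (r = 1/4) and half second cousins through their fathers (r = 1/64).
r = 1/4 + 1/64 = 17/64 = 0.265625.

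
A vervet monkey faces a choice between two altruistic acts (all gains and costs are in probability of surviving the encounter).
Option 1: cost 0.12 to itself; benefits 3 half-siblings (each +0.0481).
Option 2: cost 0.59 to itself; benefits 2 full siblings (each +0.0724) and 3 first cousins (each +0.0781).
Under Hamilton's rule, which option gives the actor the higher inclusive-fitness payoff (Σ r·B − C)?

Option 1: r to a half-sibling = 0.25.
Option 1: Σ r·B − C = (3·0.25·0.0481) − 0.12 = -0.083925.
Option 2: r to a full sibling = 0.5.
Option 2: r to a first cousin = 0.125.
Option 2: Σ r·B − C = (2·0.5·0.0724 + 3·0.125·0.0781) − 0.59 = -0.4883125.
Option 1 has the higher net inclusive-fitness payoff.

Option 1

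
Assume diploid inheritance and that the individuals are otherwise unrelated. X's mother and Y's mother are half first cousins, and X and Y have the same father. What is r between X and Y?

Independent pedigree routes through distinct common ancestors add.
X and Y are related in two ways: half second cousins through their mothers (r = 1/64) and half-sibs through their shared father (r = 1/4).
r = 1/64 + 1/4 = 0.265625.

0.265625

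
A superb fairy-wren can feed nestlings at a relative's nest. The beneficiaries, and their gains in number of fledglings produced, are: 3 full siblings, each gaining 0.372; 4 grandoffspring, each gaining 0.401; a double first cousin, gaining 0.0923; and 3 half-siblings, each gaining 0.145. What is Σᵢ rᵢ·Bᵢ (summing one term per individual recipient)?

1.090825

r to a full sibling = 0.5 (full sibs share both parents — two paths of length 2: r = 2·(1/2)^2 = 1/2).
r to a grandoffspring = 1/4 (two parent–offspring links: r = (1/2)^2 = 1/4).
r to a double first cousin = 0.25 (double first cousins share both grandparent pairs — four paths of length 4: r = 4·(1/2)^4 = 1/4).
r to a half-sibling = 0.25 (half-sibs share one parent — one path of length 2: r = (1/2)^2 = 1/4).
Summing one r·B term per recipient: 3·0.5·0.372 + 4·0.25·0.401 + 1·0.25·0.0923 + 3·0.25·0.145 = 1.090825.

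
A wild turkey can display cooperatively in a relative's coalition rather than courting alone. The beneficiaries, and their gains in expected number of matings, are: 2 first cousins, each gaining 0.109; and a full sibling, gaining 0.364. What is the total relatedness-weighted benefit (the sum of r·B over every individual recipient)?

r to a first cousin = 1/8 (first cousins share one grandparent pair — two paths of length 4: r = 2·(1/2)^4 = 1/8).
r to a full sibling = 1/2 (full sibs share both parents — two paths of length 2: r = 2·(1/2)^2 = 1/2).
Summing one r·B term per recipient: 2·0.125·0.109 + 1·0.5·0.364 = 0.20925.

0.20925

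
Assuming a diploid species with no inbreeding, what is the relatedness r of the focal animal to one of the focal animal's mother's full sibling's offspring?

0.125

Each parent–offspring link contributes a factor of 1/2, and independent paths through distinct common ancestors add.
First cousins share one grandparent pair — two paths of length 4: r = 2·(1/2)^4 = 1/8.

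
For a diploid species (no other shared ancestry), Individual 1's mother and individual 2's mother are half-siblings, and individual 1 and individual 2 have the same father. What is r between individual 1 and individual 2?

0.3125

With two independent routes of shared ancestry, r is the sum of the two contributions.
Individual 1 and individual 2 are related in two ways: half first cousins through their mothers (r = 1/16) and half-sibs through their shared father (r = 1/4).
r = 1/16 + 1/4 = 5/16 = 0.3125.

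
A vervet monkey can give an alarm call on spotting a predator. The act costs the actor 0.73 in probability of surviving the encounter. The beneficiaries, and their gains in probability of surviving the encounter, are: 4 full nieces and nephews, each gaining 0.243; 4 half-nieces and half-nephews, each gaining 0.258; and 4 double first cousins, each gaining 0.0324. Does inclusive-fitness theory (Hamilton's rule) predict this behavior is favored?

Hamilton's rule: the trait is favored when the sum of r·B over every recipient exceeds the actor's cost C.
r to a full niece or nephew = 1/4 (full aunt/uncle↔niece/nephew: two paths of length 3 through the shared grandparent pair: r = 2·(1/2)^3 = 1/4).
r to a half-niece or half-nephew = 1/8 (half-aunt/uncle↔niece/nephew: one path of length 3: r = (1/2)^3 = 1/8).
r to a double first cousin = 1/4 (double first cousins share both grandparent pairs — four paths of length 4: r = 4·(1/2)^4 = 1/4).
Summing one r·B term per recipient: 4·0.25·0.243 + 4·0.125·0.258 + 4·0.25·0.0324 = 0.4044.
0.4044 < 0.73: the indirect benefit is less than the cost.

No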